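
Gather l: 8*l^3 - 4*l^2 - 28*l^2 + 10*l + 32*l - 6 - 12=8*l^3 - 32*l^2 + 42*l - 18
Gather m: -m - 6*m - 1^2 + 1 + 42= 42 - 7*m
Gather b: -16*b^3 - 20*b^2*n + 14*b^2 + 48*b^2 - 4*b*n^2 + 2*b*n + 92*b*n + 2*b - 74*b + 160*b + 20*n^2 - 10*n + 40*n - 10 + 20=-16*b^3 + b^2*(62 - 20*n) + b*(-4*n^2 + 94*n + 88) + 20*n^2 + 30*n + 10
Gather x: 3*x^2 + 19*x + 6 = 3*x^2 + 19*x + 6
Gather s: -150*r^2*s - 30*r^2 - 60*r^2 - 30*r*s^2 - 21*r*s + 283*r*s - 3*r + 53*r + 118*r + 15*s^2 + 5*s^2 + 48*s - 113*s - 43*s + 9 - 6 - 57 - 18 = -90*r^2 + 168*r + s^2*(20 - 30*r) + s*(-150*r^2 + 262*r - 108) - 72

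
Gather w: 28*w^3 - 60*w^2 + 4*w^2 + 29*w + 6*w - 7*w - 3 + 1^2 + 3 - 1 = 28*w^3 - 56*w^2 + 28*w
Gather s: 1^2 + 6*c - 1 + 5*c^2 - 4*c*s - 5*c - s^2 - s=5*c^2 + c - s^2 + s*(-4*c - 1)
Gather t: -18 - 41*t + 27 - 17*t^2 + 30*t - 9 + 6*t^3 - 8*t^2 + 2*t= 6*t^3 - 25*t^2 - 9*t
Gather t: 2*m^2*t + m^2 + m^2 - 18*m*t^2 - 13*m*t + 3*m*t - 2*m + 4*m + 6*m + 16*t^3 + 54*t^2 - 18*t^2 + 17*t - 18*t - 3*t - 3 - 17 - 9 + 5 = 2*m^2 + 8*m + 16*t^3 + t^2*(36 - 18*m) + t*(2*m^2 - 10*m - 4) - 24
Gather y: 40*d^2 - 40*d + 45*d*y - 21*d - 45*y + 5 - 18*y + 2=40*d^2 - 61*d + y*(45*d - 63) + 7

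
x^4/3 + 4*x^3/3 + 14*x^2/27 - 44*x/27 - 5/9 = (x/3 + 1)*(x - 1)*(x + 1/3)*(x + 5/3)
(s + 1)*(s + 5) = s^2 + 6*s + 5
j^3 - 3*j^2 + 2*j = j*(j - 2)*(j - 1)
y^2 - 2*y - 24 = (y - 6)*(y + 4)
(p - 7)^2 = p^2 - 14*p + 49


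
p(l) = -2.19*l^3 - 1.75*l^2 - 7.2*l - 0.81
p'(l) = -6.57*l^2 - 3.5*l - 7.2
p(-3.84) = 125.04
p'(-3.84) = -90.64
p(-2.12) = 27.46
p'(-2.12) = -29.31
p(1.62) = -26.38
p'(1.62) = -30.11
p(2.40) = -58.44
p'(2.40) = -53.44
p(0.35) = -3.64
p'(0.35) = -9.23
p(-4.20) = 160.81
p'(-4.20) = -108.39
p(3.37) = -128.77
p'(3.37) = -93.61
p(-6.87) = 676.15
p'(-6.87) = -293.24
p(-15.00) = 7104.69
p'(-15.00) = -1432.95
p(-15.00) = 7104.69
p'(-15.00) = -1432.95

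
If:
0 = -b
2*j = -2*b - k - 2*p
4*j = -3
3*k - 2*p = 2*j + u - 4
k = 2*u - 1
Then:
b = 0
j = -3/4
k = -1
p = 5/4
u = 0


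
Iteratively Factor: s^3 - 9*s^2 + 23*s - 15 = (s - 3)*(s^2 - 6*s + 5) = (s - 3)*(s - 1)*(s - 5)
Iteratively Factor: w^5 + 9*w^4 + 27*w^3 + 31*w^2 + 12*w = (w)*(w^4 + 9*w^3 + 27*w^2 + 31*w + 12) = w*(w + 1)*(w^3 + 8*w^2 + 19*w + 12) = w*(w + 1)*(w + 3)*(w^2 + 5*w + 4) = w*(w + 1)^2*(w + 3)*(w + 4)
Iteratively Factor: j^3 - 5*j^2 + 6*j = (j - 2)*(j^2 - 3*j) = j*(j - 2)*(j - 3)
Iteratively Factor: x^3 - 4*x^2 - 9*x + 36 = (x - 3)*(x^2 - x - 12) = (x - 4)*(x - 3)*(x + 3)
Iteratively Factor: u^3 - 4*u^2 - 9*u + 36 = (u - 4)*(u^2 - 9) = (u - 4)*(u + 3)*(u - 3)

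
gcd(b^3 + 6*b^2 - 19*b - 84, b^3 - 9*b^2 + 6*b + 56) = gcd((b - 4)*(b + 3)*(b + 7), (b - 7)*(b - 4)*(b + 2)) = b - 4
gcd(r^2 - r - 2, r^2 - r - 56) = 1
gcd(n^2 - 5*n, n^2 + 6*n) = n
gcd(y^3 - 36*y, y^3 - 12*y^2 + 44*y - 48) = y - 6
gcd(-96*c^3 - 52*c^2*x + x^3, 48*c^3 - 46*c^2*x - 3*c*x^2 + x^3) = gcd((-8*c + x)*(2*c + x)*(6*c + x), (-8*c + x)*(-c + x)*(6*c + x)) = -48*c^2 - 2*c*x + x^2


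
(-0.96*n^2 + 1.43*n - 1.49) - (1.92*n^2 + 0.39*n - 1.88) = -2.88*n^2 + 1.04*n + 0.39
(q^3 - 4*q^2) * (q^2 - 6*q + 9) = q^5 - 10*q^4 + 33*q^3 - 36*q^2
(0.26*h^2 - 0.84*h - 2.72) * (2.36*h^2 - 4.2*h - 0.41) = 0.6136*h^4 - 3.0744*h^3 - 2.9978*h^2 + 11.7684*h + 1.1152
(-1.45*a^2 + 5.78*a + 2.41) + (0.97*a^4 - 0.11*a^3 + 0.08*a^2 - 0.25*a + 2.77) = 0.97*a^4 - 0.11*a^3 - 1.37*a^2 + 5.53*a + 5.18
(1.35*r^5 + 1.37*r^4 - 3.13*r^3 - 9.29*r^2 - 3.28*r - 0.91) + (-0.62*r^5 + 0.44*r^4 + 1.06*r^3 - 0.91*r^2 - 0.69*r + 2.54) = 0.73*r^5 + 1.81*r^4 - 2.07*r^3 - 10.2*r^2 - 3.97*r + 1.63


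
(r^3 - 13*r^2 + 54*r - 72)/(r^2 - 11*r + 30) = (r^2 - 7*r + 12)/(r - 5)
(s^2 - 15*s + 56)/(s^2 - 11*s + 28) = (s - 8)/(s - 4)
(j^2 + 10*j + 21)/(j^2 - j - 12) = (j + 7)/(j - 4)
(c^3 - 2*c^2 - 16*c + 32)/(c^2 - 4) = (c^2 - 16)/(c + 2)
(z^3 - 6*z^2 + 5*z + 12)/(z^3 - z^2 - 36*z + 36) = (z^3 - 6*z^2 + 5*z + 12)/(z^3 - z^2 - 36*z + 36)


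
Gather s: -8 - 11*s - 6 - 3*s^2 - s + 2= -3*s^2 - 12*s - 12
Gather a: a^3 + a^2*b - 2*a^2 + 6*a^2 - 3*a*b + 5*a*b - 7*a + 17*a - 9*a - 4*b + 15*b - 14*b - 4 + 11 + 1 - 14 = a^3 + a^2*(b + 4) + a*(2*b + 1) - 3*b - 6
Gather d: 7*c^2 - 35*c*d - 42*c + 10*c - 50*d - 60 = 7*c^2 - 32*c + d*(-35*c - 50) - 60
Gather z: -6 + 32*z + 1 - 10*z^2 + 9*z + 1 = -10*z^2 + 41*z - 4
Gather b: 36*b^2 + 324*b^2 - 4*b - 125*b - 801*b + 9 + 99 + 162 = 360*b^2 - 930*b + 270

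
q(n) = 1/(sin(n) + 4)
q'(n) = -cos(n)/(sin(n) + 4)^2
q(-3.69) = 0.22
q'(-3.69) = 0.04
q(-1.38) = 0.33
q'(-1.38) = -0.02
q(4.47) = 0.33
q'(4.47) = 0.03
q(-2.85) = 0.27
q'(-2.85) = 0.07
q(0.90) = 0.21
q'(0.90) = -0.03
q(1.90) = 0.20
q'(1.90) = 0.01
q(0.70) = 0.22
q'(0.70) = -0.04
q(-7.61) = 0.33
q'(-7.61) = -0.03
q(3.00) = 0.24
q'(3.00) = 0.06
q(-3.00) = 0.26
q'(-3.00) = 0.07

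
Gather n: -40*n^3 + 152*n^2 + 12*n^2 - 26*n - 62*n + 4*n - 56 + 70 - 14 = -40*n^3 + 164*n^2 - 84*n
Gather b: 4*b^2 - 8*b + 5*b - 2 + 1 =4*b^2 - 3*b - 1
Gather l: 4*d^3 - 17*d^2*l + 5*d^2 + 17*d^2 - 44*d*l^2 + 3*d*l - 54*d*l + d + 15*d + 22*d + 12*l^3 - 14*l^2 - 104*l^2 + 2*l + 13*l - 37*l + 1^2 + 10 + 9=4*d^3 + 22*d^2 + 38*d + 12*l^3 + l^2*(-44*d - 118) + l*(-17*d^2 - 51*d - 22) + 20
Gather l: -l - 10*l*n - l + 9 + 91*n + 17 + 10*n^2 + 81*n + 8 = l*(-10*n - 2) + 10*n^2 + 172*n + 34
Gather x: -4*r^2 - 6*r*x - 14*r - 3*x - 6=-4*r^2 - 14*r + x*(-6*r - 3) - 6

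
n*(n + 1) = n^2 + n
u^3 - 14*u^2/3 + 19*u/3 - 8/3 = (u - 8/3)*(u - 1)^2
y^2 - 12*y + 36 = (y - 6)^2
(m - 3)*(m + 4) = m^2 + m - 12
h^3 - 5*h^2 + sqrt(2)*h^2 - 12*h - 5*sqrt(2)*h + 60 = (h - 5)*(h - 2*sqrt(2))*(h + 3*sqrt(2))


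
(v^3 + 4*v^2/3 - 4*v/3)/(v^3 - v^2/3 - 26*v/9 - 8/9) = 3*v*(-3*v^2 - 4*v + 4)/(-9*v^3 + 3*v^2 + 26*v + 8)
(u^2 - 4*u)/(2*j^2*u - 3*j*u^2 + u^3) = (u - 4)/(2*j^2 - 3*j*u + u^2)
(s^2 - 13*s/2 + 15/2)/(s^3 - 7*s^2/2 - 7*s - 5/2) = (2*s - 3)/(2*s^2 + 3*s + 1)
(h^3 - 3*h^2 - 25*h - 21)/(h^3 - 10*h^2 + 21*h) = (h^2 + 4*h + 3)/(h*(h - 3))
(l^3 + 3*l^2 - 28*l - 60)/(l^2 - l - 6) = (l^2 + l - 30)/(l - 3)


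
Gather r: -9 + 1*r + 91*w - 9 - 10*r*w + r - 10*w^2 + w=r*(2 - 10*w) - 10*w^2 + 92*w - 18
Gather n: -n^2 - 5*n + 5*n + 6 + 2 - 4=4 - n^2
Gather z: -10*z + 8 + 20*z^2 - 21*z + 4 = 20*z^2 - 31*z + 12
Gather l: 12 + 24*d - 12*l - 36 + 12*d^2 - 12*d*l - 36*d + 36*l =12*d^2 - 12*d + l*(24 - 12*d) - 24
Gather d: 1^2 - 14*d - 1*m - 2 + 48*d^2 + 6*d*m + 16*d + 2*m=48*d^2 + d*(6*m + 2) + m - 1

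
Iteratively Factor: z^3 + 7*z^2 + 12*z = (z)*(z^2 + 7*z + 12) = z*(z + 4)*(z + 3)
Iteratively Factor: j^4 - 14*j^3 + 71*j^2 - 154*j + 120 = (j - 5)*(j^3 - 9*j^2 + 26*j - 24) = (j - 5)*(j - 3)*(j^2 - 6*j + 8) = (j - 5)*(j - 3)*(j - 2)*(j - 4)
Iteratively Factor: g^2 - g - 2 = (g + 1)*(g - 2)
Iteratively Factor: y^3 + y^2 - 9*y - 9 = (y + 1)*(y^2 - 9) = (y - 3)*(y + 1)*(y + 3)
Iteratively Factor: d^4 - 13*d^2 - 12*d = (d + 3)*(d^3 - 3*d^2 - 4*d) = (d - 4)*(d + 3)*(d^2 + d) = d*(d - 4)*(d + 3)*(d + 1)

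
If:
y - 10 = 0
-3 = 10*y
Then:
No Solution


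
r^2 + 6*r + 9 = (r + 3)^2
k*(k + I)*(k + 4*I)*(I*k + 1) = I*k^4 - 4*k^3 + I*k^2 - 4*k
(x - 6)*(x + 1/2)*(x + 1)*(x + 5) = x^4 + x^3/2 - 31*x^2 - 91*x/2 - 15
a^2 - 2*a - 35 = (a - 7)*(a + 5)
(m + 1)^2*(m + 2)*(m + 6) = m^4 + 10*m^3 + 29*m^2 + 32*m + 12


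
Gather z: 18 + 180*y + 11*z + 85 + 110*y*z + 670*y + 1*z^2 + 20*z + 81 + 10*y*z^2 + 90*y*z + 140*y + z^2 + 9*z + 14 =990*y + z^2*(10*y + 2) + z*(200*y + 40) + 198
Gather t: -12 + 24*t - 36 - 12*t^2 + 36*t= -12*t^2 + 60*t - 48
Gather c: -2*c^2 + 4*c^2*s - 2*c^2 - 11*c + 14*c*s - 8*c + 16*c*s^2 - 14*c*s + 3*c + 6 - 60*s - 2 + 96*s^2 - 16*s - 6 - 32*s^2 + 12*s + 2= c^2*(4*s - 4) + c*(16*s^2 - 16) + 64*s^2 - 64*s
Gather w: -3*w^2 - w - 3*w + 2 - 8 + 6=-3*w^2 - 4*w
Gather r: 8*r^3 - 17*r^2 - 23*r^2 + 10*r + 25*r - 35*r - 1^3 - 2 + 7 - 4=8*r^3 - 40*r^2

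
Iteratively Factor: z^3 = (z)*(z^2) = z^2*(z)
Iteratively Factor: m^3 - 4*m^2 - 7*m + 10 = (m - 1)*(m^2 - 3*m - 10) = (m - 1)*(m + 2)*(m - 5)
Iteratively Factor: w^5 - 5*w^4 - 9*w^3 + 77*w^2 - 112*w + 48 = (w - 1)*(w^4 - 4*w^3 - 13*w^2 + 64*w - 48) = (w - 1)^2*(w^3 - 3*w^2 - 16*w + 48) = (w - 3)*(w - 1)^2*(w^2 - 16) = (w - 3)*(w - 1)^2*(w + 4)*(w - 4)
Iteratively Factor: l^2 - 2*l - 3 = (l + 1)*(l - 3)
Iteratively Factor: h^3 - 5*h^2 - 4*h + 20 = (h - 2)*(h^2 - 3*h - 10) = (h - 5)*(h - 2)*(h + 2)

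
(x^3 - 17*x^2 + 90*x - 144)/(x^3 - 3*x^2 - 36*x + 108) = (x - 8)/(x + 6)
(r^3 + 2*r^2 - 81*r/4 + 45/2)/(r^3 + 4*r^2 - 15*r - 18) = (r^2 - 4*r + 15/4)/(r^2 - 2*r - 3)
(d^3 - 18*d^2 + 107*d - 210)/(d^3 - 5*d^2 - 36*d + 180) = (d - 7)/(d + 6)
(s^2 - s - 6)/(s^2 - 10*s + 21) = (s + 2)/(s - 7)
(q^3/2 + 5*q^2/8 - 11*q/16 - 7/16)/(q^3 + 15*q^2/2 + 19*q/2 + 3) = (4*q^2 + 3*q - 7)/(8*(q^2 + 7*q + 6))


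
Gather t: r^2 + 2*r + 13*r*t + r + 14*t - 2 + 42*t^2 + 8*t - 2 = r^2 + 3*r + 42*t^2 + t*(13*r + 22) - 4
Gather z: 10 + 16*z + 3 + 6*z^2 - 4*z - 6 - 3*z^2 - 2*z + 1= 3*z^2 + 10*z + 8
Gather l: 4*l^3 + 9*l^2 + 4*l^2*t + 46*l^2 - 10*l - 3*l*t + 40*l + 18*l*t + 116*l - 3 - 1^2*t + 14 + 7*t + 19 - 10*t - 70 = 4*l^3 + l^2*(4*t + 55) + l*(15*t + 146) - 4*t - 40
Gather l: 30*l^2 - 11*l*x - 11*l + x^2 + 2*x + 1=30*l^2 + l*(-11*x - 11) + x^2 + 2*x + 1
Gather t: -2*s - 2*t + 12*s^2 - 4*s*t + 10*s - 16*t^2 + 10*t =12*s^2 + 8*s - 16*t^2 + t*(8 - 4*s)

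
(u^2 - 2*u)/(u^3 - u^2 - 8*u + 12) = u/(u^2 + u - 6)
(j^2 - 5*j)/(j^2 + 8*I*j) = (j - 5)/(j + 8*I)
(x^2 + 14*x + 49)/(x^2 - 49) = (x + 7)/(x - 7)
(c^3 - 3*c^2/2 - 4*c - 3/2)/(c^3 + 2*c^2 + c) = (2*c^2 - 5*c - 3)/(2*c*(c + 1))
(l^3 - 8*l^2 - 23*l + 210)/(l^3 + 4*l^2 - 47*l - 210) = (l - 6)/(l + 6)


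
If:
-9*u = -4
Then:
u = 4/9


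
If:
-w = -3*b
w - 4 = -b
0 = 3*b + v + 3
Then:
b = 1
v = -6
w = 3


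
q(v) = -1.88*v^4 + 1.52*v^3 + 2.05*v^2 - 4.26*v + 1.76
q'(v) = -7.52*v^3 + 4.56*v^2 + 4.1*v - 4.26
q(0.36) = 0.53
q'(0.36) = -2.54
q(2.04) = -18.05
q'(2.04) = -40.76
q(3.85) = -310.56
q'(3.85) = -350.03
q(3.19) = -136.31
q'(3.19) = -188.89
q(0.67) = -0.10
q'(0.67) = -1.73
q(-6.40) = -3439.58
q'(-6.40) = 2127.60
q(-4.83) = -1124.28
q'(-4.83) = 929.66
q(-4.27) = -686.00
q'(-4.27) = 646.84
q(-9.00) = -13236.61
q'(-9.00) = 5810.28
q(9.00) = -11097.13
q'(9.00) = -5080.08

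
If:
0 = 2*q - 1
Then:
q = 1/2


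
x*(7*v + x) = 7*v*x + x^2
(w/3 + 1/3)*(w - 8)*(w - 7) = w^3/3 - 14*w^2/3 + 41*w/3 + 56/3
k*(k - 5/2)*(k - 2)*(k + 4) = k^4 - k^3/2 - 13*k^2 + 20*k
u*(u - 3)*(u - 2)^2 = u^4 - 7*u^3 + 16*u^2 - 12*u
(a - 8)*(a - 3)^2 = a^3 - 14*a^2 + 57*a - 72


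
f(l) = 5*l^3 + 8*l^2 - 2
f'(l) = 15*l^2 + 16*l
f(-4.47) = -288.73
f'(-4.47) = 228.19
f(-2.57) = -34.03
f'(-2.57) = 57.95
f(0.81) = 5.91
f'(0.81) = 22.80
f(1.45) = 30.06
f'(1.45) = 54.74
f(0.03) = -1.99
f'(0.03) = 0.49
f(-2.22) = -17.28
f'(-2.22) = 38.41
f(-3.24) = -88.08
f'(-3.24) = 105.62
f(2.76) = 164.06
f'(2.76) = 158.42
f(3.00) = 205.00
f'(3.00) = 183.00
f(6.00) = 1366.00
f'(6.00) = 636.00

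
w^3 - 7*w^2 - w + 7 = (w - 7)*(w - 1)*(w + 1)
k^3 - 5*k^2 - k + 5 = (k - 5)*(k - 1)*(k + 1)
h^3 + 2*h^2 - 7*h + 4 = (h - 1)^2*(h + 4)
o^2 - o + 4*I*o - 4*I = (o - 1)*(o + 4*I)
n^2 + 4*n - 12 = (n - 2)*(n + 6)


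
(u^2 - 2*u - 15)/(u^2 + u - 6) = (u - 5)/(u - 2)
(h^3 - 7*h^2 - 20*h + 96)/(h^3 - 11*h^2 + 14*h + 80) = (h^2 + h - 12)/(h^2 - 3*h - 10)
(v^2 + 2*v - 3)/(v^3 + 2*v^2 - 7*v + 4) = (v + 3)/(v^2 + 3*v - 4)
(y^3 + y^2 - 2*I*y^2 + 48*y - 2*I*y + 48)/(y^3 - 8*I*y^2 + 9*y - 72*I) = (y^2 + y*(1 + 6*I) + 6*I)/(y^2 + 9)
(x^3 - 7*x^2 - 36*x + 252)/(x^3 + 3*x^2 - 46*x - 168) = (x - 6)/(x + 4)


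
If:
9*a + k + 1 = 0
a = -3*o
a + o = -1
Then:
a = -3/2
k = 25/2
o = 1/2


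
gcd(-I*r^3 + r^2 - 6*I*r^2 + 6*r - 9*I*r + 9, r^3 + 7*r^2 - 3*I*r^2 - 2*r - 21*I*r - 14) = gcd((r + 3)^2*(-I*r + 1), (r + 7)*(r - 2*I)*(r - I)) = 1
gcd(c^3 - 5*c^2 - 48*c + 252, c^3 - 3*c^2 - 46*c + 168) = c^2 + c - 42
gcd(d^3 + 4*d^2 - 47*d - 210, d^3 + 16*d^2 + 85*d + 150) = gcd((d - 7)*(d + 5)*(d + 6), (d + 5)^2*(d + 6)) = d^2 + 11*d + 30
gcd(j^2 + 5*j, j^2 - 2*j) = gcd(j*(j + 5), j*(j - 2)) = j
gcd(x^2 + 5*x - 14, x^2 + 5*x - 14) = x^2 + 5*x - 14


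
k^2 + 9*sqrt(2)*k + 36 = (k + 3*sqrt(2))*(k + 6*sqrt(2))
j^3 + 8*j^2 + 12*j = j*(j + 2)*(j + 6)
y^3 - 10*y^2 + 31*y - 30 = (y - 5)*(y - 3)*(y - 2)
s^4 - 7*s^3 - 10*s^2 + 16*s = s*(s - 8)*(s - 1)*(s + 2)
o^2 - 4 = (o - 2)*(o + 2)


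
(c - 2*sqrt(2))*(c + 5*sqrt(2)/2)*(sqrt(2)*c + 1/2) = sqrt(2)*c^3 + 3*c^2/2 - 39*sqrt(2)*c/4 - 5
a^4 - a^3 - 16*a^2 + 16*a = a*(a - 4)*(a - 1)*(a + 4)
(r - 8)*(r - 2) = r^2 - 10*r + 16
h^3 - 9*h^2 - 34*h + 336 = (h - 8)*(h - 7)*(h + 6)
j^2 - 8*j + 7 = (j - 7)*(j - 1)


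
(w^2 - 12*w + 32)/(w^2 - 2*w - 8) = (w - 8)/(w + 2)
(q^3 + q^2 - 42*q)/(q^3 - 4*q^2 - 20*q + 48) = q*(q + 7)/(q^2 + 2*q - 8)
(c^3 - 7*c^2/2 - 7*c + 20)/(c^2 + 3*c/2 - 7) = (2*c^2 - 3*c - 20)/(2*c + 7)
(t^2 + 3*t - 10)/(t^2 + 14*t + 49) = (t^2 + 3*t - 10)/(t^2 + 14*t + 49)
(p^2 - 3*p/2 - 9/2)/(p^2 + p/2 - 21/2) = (2*p + 3)/(2*p + 7)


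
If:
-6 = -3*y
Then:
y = 2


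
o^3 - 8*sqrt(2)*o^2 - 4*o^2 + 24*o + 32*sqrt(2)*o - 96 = (o - 4)*(o - 6*sqrt(2))*(o - 2*sqrt(2))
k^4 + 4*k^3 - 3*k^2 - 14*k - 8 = (k - 2)*(k + 1)^2*(k + 4)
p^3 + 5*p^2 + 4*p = p*(p + 1)*(p + 4)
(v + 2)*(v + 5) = v^2 + 7*v + 10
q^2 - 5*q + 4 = (q - 4)*(q - 1)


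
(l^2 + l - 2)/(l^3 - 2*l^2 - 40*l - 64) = (l - 1)/(l^2 - 4*l - 32)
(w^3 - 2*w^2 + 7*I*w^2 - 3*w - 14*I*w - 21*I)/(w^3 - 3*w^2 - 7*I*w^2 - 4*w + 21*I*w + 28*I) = (w^2 + w*(-3 + 7*I) - 21*I)/(w^2 - w*(4 + 7*I) + 28*I)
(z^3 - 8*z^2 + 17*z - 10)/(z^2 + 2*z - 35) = (z^2 - 3*z + 2)/(z + 7)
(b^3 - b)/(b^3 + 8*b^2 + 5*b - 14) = b*(b + 1)/(b^2 + 9*b + 14)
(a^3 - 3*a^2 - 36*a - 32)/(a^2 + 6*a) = (a^3 - 3*a^2 - 36*a - 32)/(a*(a + 6))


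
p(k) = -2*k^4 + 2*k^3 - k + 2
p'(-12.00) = 14687.00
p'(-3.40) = 382.79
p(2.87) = -89.28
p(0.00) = 2.00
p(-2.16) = -59.53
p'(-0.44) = 0.84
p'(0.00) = -1.00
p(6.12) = -2351.34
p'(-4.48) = 838.75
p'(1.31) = -8.69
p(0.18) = 1.83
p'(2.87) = -140.70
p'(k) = -8*k^3 + 6*k^2 - 1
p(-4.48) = -978.99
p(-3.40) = -340.48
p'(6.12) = -1610.04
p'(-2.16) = 107.62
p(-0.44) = 2.19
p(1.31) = -0.70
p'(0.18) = -0.85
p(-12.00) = -44914.00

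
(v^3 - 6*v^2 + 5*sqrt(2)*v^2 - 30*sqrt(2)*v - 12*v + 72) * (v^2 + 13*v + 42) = v^5 + 7*v^4 + 5*sqrt(2)*v^4 - 48*v^3 + 35*sqrt(2)*v^3 - 336*v^2 - 180*sqrt(2)*v^2 - 1260*sqrt(2)*v + 432*v + 3024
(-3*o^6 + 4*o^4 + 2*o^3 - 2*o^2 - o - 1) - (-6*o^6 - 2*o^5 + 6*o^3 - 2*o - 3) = 3*o^6 + 2*o^5 + 4*o^4 - 4*o^3 - 2*o^2 + o + 2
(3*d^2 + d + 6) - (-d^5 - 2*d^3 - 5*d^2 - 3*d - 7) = d^5 + 2*d^3 + 8*d^2 + 4*d + 13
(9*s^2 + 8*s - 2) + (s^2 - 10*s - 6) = 10*s^2 - 2*s - 8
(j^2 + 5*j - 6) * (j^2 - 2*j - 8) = j^4 + 3*j^3 - 24*j^2 - 28*j + 48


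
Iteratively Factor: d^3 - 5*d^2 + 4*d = (d - 4)*(d^2 - d) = d*(d - 4)*(d - 1)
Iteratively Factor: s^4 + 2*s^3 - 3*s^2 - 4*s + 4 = (s + 2)*(s^3 - 3*s + 2) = (s - 1)*(s + 2)*(s^2 + s - 2) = (s - 1)*(s + 2)^2*(s - 1)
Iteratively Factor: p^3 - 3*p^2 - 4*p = (p + 1)*(p^2 - 4*p) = (p - 4)*(p + 1)*(p)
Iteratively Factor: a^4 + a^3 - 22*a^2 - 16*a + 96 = (a - 4)*(a^3 + 5*a^2 - 2*a - 24) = (a - 4)*(a - 2)*(a^2 + 7*a + 12) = (a - 4)*(a - 2)*(a + 4)*(a + 3)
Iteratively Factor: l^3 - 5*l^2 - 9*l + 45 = (l + 3)*(l^2 - 8*l + 15) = (l - 3)*(l + 3)*(l - 5)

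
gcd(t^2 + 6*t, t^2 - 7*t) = t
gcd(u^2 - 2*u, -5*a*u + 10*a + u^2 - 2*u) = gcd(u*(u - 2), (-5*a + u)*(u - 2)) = u - 2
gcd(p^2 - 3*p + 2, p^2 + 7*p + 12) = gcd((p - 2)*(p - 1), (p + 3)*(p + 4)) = 1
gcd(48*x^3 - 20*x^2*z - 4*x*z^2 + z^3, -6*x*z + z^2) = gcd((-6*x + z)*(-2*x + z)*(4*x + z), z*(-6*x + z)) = 6*x - z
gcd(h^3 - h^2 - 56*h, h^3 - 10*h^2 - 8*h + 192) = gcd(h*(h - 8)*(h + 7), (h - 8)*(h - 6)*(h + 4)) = h - 8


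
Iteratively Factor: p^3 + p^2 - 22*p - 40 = (p + 2)*(p^2 - p - 20) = (p - 5)*(p + 2)*(p + 4)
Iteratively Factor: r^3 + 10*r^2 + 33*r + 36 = (r + 3)*(r^2 + 7*r + 12) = (r + 3)^2*(r + 4)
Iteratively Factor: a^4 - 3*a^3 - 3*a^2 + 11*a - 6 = (a - 3)*(a^3 - 3*a + 2) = (a - 3)*(a - 1)*(a^2 + a - 2) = (a - 3)*(a - 1)^2*(a + 2)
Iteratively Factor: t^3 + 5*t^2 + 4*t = (t + 4)*(t^2 + t) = (t + 1)*(t + 4)*(t)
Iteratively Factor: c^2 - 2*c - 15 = (c + 3)*(c - 5)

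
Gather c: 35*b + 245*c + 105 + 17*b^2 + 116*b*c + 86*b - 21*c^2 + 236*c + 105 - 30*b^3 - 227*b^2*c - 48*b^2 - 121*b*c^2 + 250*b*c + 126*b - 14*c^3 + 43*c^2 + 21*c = -30*b^3 - 31*b^2 + 247*b - 14*c^3 + c^2*(22 - 121*b) + c*(-227*b^2 + 366*b + 502) + 210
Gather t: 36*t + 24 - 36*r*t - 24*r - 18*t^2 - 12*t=-24*r - 18*t^2 + t*(24 - 36*r) + 24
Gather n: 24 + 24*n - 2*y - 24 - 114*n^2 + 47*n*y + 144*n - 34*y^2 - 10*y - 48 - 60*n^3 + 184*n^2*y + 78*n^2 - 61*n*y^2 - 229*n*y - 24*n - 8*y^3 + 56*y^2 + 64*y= -60*n^3 + n^2*(184*y - 36) + n*(-61*y^2 - 182*y + 144) - 8*y^3 + 22*y^2 + 52*y - 48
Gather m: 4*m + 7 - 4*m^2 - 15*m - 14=-4*m^2 - 11*m - 7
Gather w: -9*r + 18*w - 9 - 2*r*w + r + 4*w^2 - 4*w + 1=-8*r + 4*w^2 + w*(14 - 2*r) - 8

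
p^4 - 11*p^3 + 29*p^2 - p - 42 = (p - 7)*(p - 3)*(p - 2)*(p + 1)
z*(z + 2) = z^2 + 2*z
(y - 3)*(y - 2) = y^2 - 5*y + 6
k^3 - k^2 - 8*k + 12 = (k - 2)^2*(k + 3)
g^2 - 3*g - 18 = (g - 6)*(g + 3)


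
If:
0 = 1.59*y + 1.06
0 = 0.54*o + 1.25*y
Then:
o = 1.54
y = -0.67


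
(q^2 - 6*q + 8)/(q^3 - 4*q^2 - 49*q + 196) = (q - 2)/(q^2 - 49)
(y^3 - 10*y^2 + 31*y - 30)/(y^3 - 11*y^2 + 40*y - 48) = (y^2 - 7*y + 10)/(y^2 - 8*y + 16)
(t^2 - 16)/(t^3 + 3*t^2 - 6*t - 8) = (t - 4)/(t^2 - t - 2)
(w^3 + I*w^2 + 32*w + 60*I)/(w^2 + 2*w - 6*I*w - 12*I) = (w^2 + 7*I*w - 10)/(w + 2)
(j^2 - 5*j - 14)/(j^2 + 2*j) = (j - 7)/j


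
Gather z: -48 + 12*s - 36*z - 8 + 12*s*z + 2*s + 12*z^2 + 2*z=14*s + 12*z^2 + z*(12*s - 34) - 56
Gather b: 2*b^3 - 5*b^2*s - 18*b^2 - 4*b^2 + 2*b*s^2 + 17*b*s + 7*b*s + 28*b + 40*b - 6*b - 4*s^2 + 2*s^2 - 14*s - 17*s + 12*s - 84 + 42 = 2*b^3 + b^2*(-5*s - 22) + b*(2*s^2 + 24*s + 62) - 2*s^2 - 19*s - 42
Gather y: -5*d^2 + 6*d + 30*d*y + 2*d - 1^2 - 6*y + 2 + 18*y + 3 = -5*d^2 + 8*d + y*(30*d + 12) + 4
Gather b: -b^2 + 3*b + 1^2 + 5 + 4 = -b^2 + 3*b + 10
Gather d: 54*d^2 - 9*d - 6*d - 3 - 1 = 54*d^2 - 15*d - 4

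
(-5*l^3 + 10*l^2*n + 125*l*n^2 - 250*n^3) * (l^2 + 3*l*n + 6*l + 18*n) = -5*l^5 - 5*l^4*n - 30*l^4 + 155*l^3*n^2 - 30*l^3*n + 125*l^2*n^3 + 930*l^2*n^2 - 750*l*n^4 + 750*l*n^3 - 4500*n^4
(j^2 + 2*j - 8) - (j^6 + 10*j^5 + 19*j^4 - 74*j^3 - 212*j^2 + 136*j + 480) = -j^6 - 10*j^5 - 19*j^4 + 74*j^3 + 213*j^2 - 134*j - 488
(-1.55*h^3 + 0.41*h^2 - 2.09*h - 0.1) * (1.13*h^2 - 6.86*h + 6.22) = -1.7515*h^5 + 11.0963*h^4 - 14.8153*h^3 + 16.7746*h^2 - 12.3138*h - 0.622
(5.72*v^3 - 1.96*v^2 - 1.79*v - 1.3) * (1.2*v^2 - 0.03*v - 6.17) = 6.864*v^5 - 2.5236*v^4 - 37.3816*v^3 + 10.5869*v^2 + 11.0833*v + 8.021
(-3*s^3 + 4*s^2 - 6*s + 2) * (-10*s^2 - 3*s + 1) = 30*s^5 - 31*s^4 + 45*s^3 + 2*s^2 - 12*s + 2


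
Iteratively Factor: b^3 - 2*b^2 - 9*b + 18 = (b - 2)*(b^2 - 9) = (b - 3)*(b - 2)*(b + 3)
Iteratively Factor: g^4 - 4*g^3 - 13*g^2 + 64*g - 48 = (g - 1)*(g^3 - 3*g^2 - 16*g + 48) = (g - 3)*(g - 1)*(g^2 - 16) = (g - 4)*(g - 3)*(g - 1)*(g + 4)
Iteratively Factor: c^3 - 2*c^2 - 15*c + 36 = (c - 3)*(c^2 + c - 12) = (c - 3)*(c + 4)*(c - 3)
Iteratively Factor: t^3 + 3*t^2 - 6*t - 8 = (t + 4)*(t^2 - t - 2) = (t + 1)*(t + 4)*(t - 2)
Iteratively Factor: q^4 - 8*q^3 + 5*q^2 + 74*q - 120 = (q + 3)*(q^3 - 11*q^2 + 38*q - 40) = (q - 4)*(q + 3)*(q^2 - 7*q + 10) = (q - 5)*(q - 4)*(q + 3)*(q - 2)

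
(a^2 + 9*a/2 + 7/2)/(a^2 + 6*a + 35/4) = 2*(a + 1)/(2*a + 5)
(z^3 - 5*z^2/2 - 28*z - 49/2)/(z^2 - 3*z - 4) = (2*z^2 - 7*z - 49)/(2*(z - 4))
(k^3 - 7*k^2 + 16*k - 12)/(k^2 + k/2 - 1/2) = 2*(k^3 - 7*k^2 + 16*k - 12)/(2*k^2 + k - 1)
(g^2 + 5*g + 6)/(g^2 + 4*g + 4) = (g + 3)/(g + 2)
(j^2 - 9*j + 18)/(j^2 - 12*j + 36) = (j - 3)/(j - 6)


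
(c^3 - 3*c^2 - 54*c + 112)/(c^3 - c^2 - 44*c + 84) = (c - 8)/(c - 6)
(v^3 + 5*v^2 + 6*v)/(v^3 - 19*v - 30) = v/(v - 5)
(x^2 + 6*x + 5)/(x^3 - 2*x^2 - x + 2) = (x + 5)/(x^2 - 3*x + 2)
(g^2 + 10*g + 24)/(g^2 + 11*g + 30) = (g + 4)/(g + 5)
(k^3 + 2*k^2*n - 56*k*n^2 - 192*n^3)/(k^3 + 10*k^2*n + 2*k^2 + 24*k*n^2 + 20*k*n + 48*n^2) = (k - 8*n)/(k + 2)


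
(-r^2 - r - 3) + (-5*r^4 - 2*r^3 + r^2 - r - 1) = -5*r^4 - 2*r^3 - 2*r - 4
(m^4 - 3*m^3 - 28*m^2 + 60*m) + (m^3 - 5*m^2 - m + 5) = m^4 - 2*m^3 - 33*m^2 + 59*m + 5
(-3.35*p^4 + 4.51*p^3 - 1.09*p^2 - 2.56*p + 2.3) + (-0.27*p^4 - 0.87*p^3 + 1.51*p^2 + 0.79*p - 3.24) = -3.62*p^4 + 3.64*p^3 + 0.42*p^2 - 1.77*p - 0.94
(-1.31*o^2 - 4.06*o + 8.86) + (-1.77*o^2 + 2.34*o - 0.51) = -3.08*o^2 - 1.72*o + 8.35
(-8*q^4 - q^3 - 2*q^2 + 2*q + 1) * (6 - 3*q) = 24*q^5 - 45*q^4 - 18*q^2 + 9*q + 6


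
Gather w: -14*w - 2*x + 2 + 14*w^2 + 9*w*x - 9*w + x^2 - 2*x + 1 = 14*w^2 + w*(9*x - 23) + x^2 - 4*x + 3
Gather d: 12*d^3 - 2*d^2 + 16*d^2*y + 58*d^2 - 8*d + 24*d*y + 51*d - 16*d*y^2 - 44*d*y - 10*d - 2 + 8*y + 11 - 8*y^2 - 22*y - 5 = 12*d^3 + d^2*(16*y + 56) + d*(-16*y^2 - 20*y + 33) - 8*y^2 - 14*y + 4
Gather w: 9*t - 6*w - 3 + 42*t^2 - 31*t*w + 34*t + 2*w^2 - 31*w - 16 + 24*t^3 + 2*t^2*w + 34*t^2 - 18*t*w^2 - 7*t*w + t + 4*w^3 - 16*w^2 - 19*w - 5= 24*t^3 + 76*t^2 + 44*t + 4*w^3 + w^2*(-18*t - 14) + w*(2*t^2 - 38*t - 56) - 24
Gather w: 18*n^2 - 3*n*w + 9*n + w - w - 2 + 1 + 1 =18*n^2 - 3*n*w + 9*n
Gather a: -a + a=0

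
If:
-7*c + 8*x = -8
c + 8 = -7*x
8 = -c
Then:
No Solution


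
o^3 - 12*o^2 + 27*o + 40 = (o - 8)*(o - 5)*(o + 1)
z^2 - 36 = (z - 6)*(z + 6)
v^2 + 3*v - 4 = (v - 1)*(v + 4)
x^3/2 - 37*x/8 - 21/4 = (x/2 + 1)*(x - 7/2)*(x + 3/2)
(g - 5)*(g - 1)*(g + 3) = g^3 - 3*g^2 - 13*g + 15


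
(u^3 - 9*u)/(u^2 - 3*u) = u + 3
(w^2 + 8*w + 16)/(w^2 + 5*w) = (w^2 + 8*w + 16)/(w*(w + 5))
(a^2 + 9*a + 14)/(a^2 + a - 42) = (a + 2)/(a - 6)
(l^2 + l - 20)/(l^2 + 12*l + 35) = (l - 4)/(l + 7)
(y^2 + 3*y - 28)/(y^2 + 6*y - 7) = (y - 4)/(y - 1)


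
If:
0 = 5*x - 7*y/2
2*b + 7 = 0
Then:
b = -7/2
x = 7*y/10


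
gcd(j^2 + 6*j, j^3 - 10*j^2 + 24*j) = j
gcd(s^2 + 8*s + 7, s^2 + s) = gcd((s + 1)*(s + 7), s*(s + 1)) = s + 1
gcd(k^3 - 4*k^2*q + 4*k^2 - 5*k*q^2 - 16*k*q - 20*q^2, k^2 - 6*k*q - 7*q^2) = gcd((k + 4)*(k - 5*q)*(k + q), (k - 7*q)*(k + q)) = k + q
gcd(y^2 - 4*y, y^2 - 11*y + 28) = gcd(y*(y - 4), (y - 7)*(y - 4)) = y - 4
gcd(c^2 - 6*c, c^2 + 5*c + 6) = 1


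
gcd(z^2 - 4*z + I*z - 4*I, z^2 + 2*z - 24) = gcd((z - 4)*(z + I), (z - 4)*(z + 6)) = z - 4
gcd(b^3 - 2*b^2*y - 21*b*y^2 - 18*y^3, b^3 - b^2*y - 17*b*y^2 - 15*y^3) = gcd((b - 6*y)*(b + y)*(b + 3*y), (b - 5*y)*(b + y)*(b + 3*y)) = b^2 + 4*b*y + 3*y^2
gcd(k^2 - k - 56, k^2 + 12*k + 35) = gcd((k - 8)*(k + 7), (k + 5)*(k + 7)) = k + 7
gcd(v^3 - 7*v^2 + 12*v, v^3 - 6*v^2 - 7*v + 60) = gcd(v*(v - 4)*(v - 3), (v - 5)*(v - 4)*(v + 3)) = v - 4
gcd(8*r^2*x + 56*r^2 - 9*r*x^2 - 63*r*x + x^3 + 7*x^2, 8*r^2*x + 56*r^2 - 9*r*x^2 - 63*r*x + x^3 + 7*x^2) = 8*r^2*x + 56*r^2 - 9*r*x^2 - 63*r*x + x^3 + 7*x^2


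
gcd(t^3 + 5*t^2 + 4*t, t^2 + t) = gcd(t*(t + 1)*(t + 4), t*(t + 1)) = t^2 + t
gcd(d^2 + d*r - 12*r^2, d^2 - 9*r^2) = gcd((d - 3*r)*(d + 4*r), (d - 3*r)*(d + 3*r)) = -d + 3*r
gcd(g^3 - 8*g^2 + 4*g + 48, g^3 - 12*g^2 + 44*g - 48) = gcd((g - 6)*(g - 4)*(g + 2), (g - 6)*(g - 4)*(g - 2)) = g^2 - 10*g + 24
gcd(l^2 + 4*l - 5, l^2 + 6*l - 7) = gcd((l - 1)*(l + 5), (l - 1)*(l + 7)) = l - 1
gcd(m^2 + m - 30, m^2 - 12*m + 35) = m - 5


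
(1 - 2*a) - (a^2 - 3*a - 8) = -a^2 + a + 9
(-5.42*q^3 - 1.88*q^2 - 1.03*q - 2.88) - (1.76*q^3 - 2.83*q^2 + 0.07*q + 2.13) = -7.18*q^3 + 0.95*q^2 - 1.1*q - 5.01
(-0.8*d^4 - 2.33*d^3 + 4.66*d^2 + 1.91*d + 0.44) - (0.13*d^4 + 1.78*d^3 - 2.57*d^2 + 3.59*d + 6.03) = -0.93*d^4 - 4.11*d^3 + 7.23*d^2 - 1.68*d - 5.59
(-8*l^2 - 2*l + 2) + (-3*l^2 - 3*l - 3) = -11*l^2 - 5*l - 1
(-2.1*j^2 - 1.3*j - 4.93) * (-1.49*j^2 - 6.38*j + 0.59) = 3.129*j^4 + 15.335*j^3 + 14.4007*j^2 + 30.6864*j - 2.9087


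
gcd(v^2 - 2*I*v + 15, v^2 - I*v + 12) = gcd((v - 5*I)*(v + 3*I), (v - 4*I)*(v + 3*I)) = v + 3*I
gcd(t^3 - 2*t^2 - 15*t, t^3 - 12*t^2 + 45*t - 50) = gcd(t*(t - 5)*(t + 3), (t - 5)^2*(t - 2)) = t - 5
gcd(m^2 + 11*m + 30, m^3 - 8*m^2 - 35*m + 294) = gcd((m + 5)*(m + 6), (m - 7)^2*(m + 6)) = m + 6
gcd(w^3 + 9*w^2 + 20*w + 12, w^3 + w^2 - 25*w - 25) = w + 1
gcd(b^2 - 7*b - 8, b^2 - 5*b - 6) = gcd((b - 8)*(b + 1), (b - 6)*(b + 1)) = b + 1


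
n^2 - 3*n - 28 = (n - 7)*(n + 4)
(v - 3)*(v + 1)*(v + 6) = v^3 + 4*v^2 - 15*v - 18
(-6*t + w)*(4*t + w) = -24*t^2 - 2*t*w + w^2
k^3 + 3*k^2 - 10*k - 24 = (k - 3)*(k + 2)*(k + 4)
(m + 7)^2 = m^2 + 14*m + 49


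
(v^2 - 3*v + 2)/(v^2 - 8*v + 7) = (v - 2)/(v - 7)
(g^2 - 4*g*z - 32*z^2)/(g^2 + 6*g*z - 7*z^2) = (g^2 - 4*g*z - 32*z^2)/(g^2 + 6*g*z - 7*z^2)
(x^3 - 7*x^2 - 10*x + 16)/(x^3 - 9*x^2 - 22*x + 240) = (x^2 + x - 2)/(x^2 - x - 30)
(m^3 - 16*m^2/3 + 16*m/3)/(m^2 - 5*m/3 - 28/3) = m*(3*m - 4)/(3*m + 7)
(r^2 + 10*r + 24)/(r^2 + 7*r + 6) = (r + 4)/(r + 1)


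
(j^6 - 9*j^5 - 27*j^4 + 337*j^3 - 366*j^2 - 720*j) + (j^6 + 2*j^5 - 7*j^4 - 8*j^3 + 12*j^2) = 2*j^6 - 7*j^5 - 34*j^4 + 329*j^3 - 354*j^2 - 720*j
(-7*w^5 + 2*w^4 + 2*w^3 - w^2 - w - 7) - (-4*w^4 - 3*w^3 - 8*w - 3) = -7*w^5 + 6*w^4 + 5*w^3 - w^2 + 7*w - 4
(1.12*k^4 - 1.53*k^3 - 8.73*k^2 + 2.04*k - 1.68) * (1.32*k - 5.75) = 1.4784*k^5 - 8.4596*k^4 - 2.7261*k^3 + 52.8903*k^2 - 13.9476*k + 9.66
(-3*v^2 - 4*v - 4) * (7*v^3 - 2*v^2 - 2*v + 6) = -21*v^5 - 22*v^4 - 14*v^3 - 2*v^2 - 16*v - 24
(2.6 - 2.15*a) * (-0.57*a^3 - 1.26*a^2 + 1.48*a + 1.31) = 1.2255*a^4 + 1.227*a^3 - 6.458*a^2 + 1.0315*a + 3.406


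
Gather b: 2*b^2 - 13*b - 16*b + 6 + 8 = 2*b^2 - 29*b + 14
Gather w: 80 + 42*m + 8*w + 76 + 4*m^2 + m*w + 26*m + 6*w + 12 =4*m^2 + 68*m + w*(m + 14) + 168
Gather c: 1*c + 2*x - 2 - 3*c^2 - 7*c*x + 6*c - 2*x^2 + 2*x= -3*c^2 + c*(7 - 7*x) - 2*x^2 + 4*x - 2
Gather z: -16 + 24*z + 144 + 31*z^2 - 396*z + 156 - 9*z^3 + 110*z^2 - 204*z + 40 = -9*z^3 + 141*z^2 - 576*z + 324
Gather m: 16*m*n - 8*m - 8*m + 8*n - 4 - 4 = m*(16*n - 16) + 8*n - 8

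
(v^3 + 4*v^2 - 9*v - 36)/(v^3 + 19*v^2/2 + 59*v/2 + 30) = 2*(v - 3)/(2*v + 5)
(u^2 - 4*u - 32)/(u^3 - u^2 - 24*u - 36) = (-u^2 + 4*u + 32)/(-u^3 + u^2 + 24*u + 36)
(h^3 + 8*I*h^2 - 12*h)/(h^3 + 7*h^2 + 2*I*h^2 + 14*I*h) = (h + 6*I)/(h + 7)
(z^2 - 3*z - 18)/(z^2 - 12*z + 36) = (z + 3)/(z - 6)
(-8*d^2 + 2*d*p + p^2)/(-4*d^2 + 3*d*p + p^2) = (-2*d + p)/(-d + p)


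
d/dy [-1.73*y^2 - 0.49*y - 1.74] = -3.46*y - 0.49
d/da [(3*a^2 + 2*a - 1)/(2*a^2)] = (1 - a)/a^3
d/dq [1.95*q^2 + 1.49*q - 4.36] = 3.9*q + 1.49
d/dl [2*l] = 2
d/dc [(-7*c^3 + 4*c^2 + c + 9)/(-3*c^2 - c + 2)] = (21*c^4 + 14*c^3 - 43*c^2 + 70*c + 11)/(9*c^4 + 6*c^3 - 11*c^2 - 4*c + 4)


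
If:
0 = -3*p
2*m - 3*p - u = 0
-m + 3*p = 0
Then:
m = 0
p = 0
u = 0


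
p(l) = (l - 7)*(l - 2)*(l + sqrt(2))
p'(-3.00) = 73.79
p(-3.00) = -79.29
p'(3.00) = -17.24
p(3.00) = -17.66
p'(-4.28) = 121.16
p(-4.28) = -203.01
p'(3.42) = -15.53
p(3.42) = -24.58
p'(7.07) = 43.96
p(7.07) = 3.01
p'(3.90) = -12.27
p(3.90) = -31.30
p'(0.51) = -5.69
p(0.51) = 18.61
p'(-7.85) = 305.24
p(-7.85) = -941.38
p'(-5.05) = 154.40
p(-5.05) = -308.87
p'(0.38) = -4.06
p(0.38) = 19.24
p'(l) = (l - 7)*(l - 2) + (l - 7)*(l + sqrt(2)) + (l - 2)*(l + sqrt(2)) = 3*l^2 - 18*l + 2*sqrt(2)*l - 9*sqrt(2) + 14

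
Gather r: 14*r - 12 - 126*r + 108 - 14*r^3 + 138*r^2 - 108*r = -14*r^3 + 138*r^2 - 220*r + 96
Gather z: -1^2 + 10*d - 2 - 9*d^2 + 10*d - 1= -9*d^2 + 20*d - 4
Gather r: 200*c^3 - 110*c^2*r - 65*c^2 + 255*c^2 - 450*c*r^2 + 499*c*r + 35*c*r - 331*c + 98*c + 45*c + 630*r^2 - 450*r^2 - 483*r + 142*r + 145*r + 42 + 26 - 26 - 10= 200*c^3 + 190*c^2 - 188*c + r^2*(180 - 450*c) + r*(-110*c^2 + 534*c - 196) + 32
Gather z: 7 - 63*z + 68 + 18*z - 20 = 55 - 45*z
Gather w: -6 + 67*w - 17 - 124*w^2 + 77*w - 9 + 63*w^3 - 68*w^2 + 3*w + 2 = 63*w^3 - 192*w^2 + 147*w - 30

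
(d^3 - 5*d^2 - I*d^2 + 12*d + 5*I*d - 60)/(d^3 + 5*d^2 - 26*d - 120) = (d^2 - I*d + 12)/(d^2 + 10*d + 24)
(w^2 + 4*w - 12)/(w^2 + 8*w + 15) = (w^2 + 4*w - 12)/(w^2 + 8*w + 15)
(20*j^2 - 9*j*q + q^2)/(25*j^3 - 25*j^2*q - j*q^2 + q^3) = (-4*j + q)/(-5*j^2 + 4*j*q + q^2)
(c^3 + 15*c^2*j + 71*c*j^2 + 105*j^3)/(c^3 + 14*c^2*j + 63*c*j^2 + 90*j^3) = (c + 7*j)/(c + 6*j)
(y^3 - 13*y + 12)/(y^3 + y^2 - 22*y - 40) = (y^2 - 4*y + 3)/(y^2 - 3*y - 10)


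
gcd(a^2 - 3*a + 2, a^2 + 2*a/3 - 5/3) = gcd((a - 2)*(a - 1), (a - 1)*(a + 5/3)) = a - 1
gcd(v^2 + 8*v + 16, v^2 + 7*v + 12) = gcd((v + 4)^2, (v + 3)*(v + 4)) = v + 4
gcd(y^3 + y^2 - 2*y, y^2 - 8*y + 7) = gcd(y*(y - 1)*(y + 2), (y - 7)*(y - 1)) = y - 1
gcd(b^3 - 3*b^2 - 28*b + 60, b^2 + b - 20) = b + 5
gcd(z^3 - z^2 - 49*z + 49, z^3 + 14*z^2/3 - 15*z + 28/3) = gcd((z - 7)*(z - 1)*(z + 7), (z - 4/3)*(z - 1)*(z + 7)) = z^2 + 6*z - 7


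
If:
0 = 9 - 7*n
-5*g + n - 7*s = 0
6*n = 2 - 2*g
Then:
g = -20/7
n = 9/7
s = 109/49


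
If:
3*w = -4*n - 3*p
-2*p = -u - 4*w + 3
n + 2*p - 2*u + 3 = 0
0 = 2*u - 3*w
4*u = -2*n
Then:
No Solution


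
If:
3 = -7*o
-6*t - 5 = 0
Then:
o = -3/7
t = -5/6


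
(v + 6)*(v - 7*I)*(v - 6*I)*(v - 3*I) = v^4 + 6*v^3 - 16*I*v^3 - 81*v^2 - 96*I*v^2 - 486*v + 126*I*v + 756*I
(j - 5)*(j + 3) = j^2 - 2*j - 15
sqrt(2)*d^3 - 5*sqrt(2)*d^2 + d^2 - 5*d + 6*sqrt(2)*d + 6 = (d - 3)*(d - 2)*(sqrt(2)*d + 1)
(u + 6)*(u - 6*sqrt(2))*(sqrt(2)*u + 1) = sqrt(2)*u^3 - 11*u^2 + 6*sqrt(2)*u^2 - 66*u - 6*sqrt(2)*u - 36*sqrt(2)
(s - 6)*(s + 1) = s^2 - 5*s - 6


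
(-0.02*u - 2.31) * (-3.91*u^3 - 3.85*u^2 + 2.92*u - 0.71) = 0.0782*u^4 + 9.1091*u^3 + 8.8351*u^2 - 6.731*u + 1.6401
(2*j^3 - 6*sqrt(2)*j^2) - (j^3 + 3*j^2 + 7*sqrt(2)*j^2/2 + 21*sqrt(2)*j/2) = j^3 - 19*sqrt(2)*j^2/2 - 3*j^2 - 21*sqrt(2)*j/2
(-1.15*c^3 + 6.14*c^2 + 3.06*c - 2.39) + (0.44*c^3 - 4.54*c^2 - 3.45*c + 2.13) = -0.71*c^3 + 1.6*c^2 - 0.39*c - 0.26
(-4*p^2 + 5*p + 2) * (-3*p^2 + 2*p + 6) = 12*p^4 - 23*p^3 - 20*p^2 + 34*p + 12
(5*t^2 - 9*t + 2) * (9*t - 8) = 45*t^3 - 121*t^2 + 90*t - 16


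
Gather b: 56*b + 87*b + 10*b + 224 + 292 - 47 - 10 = 153*b + 459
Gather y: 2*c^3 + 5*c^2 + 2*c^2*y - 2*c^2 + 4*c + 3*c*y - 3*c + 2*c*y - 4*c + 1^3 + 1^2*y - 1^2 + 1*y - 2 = 2*c^3 + 3*c^2 - 3*c + y*(2*c^2 + 5*c + 2) - 2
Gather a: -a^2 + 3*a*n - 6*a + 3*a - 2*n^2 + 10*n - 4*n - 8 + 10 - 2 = -a^2 + a*(3*n - 3) - 2*n^2 + 6*n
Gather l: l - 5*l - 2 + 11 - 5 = 4 - 4*l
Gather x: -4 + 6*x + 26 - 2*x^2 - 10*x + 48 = -2*x^2 - 4*x + 70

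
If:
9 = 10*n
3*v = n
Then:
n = 9/10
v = 3/10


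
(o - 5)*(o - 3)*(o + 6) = o^3 - 2*o^2 - 33*o + 90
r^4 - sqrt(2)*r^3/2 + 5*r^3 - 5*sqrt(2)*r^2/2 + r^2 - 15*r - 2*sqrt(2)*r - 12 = (r + 1)*(r + 4)*(r - 3*sqrt(2)/2)*(r + sqrt(2))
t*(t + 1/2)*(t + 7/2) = t^3 + 4*t^2 + 7*t/4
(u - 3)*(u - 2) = u^2 - 5*u + 6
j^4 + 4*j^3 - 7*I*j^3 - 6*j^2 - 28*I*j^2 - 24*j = j*(j + 4)*(j - 6*I)*(j - I)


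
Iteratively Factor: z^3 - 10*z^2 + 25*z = (z)*(z^2 - 10*z + 25) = z*(z - 5)*(z - 5)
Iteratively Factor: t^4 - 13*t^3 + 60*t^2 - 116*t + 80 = (t - 2)*(t^3 - 11*t^2 + 38*t - 40) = (t - 4)*(t - 2)*(t^2 - 7*t + 10) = (t - 4)*(t - 2)^2*(t - 5)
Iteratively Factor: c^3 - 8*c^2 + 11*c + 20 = (c - 5)*(c^2 - 3*c - 4) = (c - 5)*(c + 1)*(c - 4)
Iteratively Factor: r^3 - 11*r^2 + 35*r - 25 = (r - 1)*(r^2 - 10*r + 25) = (r - 5)*(r - 1)*(r - 5)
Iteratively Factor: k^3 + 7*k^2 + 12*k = (k)*(k^2 + 7*k + 12) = k*(k + 3)*(k + 4)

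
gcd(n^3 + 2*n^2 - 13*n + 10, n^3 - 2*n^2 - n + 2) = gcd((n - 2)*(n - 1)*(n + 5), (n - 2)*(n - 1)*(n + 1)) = n^2 - 3*n + 2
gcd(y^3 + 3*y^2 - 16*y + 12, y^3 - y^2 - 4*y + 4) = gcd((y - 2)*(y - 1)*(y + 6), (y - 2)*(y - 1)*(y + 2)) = y^2 - 3*y + 2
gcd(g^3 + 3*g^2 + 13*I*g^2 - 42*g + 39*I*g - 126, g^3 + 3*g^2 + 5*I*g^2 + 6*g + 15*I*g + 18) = g^2 + g*(3 + 6*I) + 18*I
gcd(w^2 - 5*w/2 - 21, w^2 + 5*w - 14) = 1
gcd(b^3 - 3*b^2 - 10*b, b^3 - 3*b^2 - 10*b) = b^3 - 3*b^2 - 10*b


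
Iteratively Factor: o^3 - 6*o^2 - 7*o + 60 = (o - 5)*(o^2 - o - 12) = (o - 5)*(o + 3)*(o - 4)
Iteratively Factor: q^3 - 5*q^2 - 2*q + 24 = (q - 3)*(q^2 - 2*q - 8) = (q - 4)*(q - 3)*(q + 2)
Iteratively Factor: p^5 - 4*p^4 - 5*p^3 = (p)*(p^4 - 4*p^3 - 5*p^2) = p*(p + 1)*(p^3 - 5*p^2) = p*(p - 5)*(p + 1)*(p^2) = p^2*(p - 5)*(p + 1)*(p)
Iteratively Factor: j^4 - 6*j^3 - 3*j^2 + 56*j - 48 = (j - 4)*(j^3 - 2*j^2 - 11*j + 12) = (j - 4)*(j - 1)*(j^2 - j - 12) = (j - 4)^2*(j - 1)*(j + 3)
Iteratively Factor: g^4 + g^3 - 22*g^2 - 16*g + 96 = (g - 4)*(g^3 + 5*g^2 - 2*g - 24) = (g - 4)*(g + 3)*(g^2 + 2*g - 8) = (g - 4)*(g + 3)*(g + 4)*(g - 2)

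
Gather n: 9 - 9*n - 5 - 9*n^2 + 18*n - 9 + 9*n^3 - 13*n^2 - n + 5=9*n^3 - 22*n^2 + 8*n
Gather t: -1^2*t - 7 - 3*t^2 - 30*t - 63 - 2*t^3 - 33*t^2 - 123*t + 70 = -2*t^3 - 36*t^2 - 154*t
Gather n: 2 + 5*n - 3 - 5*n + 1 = 0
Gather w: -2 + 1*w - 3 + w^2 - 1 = w^2 + w - 6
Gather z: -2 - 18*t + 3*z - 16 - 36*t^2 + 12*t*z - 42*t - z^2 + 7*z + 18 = -36*t^2 - 60*t - z^2 + z*(12*t + 10)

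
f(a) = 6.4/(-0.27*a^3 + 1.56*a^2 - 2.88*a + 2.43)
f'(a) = 6.4*(0.81*a^2 - 3.12*a + 2.88)/(-0.27*a^3 + 1.56*a^2 - 2.88*a + 2.43)^2 = (5.184*a^2 - 19.968*a + 18.432)/(0.27*a^3 - 1.56*a^2 + 2.88*a - 2.43)^2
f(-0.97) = 0.92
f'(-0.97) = 0.89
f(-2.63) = 0.25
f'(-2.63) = 0.16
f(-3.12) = 0.18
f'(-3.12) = 0.11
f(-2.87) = 0.21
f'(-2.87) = 0.13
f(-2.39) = 0.29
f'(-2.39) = 0.20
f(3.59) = -21.61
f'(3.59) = 154.54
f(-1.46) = 0.59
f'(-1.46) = 0.50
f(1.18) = 8.42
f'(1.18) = 3.61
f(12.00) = -0.02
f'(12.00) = 0.01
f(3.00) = 11.85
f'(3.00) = 17.78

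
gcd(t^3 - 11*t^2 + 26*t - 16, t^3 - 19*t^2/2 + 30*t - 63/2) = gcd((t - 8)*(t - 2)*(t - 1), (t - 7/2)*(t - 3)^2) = 1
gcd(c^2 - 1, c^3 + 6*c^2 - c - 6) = c^2 - 1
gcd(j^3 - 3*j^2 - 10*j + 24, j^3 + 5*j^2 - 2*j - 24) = j^2 + j - 6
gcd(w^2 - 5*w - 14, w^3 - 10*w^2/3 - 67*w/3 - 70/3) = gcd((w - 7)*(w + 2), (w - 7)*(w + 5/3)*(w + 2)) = w^2 - 5*w - 14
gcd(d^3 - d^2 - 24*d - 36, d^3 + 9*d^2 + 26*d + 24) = d^2 + 5*d + 6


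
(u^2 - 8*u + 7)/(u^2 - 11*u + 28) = (u - 1)/(u - 4)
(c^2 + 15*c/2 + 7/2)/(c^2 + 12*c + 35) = (c + 1/2)/(c + 5)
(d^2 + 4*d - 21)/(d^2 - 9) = (d + 7)/(d + 3)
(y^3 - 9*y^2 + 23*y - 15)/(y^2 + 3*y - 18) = (y^2 - 6*y + 5)/(y + 6)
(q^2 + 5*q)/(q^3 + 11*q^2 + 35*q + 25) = q/(q^2 + 6*q + 5)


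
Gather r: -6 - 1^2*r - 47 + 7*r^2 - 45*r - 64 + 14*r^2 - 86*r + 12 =21*r^2 - 132*r - 105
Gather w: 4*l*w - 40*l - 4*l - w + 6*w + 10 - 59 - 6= -44*l + w*(4*l + 5) - 55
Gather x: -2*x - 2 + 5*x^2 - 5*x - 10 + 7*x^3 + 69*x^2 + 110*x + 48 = 7*x^3 + 74*x^2 + 103*x + 36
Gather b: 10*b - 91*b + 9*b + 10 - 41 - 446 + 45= -72*b - 432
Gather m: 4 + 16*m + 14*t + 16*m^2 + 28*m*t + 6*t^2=16*m^2 + m*(28*t + 16) + 6*t^2 + 14*t + 4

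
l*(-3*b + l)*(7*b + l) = -21*b^2*l + 4*b*l^2 + l^3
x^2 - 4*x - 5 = (x - 5)*(x + 1)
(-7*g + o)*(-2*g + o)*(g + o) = 14*g^3 + 5*g^2*o - 8*g*o^2 + o^3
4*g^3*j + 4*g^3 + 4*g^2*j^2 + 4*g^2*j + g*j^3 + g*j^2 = (2*g + j)^2*(g*j + g)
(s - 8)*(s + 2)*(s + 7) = s^3 + s^2 - 58*s - 112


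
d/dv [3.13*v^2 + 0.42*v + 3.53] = 6.26*v + 0.42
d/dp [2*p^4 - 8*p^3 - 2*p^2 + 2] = 4*p*(2*p^2 - 6*p - 1)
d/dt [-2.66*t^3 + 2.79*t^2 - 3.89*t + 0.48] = -7.98*t^2 + 5.58*t - 3.89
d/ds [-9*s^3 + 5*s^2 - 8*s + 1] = -27*s^2 + 10*s - 8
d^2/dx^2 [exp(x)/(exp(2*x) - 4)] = (exp(4*x) + 24*exp(2*x) + 16)*exp(x)/(exp(6*x) - 12*exp(4*x) + 48*exp(2*x) - 64)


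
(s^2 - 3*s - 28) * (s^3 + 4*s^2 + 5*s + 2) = s^5 + s^4 - 35*s^3 - 125*s^2 - 146*s - 56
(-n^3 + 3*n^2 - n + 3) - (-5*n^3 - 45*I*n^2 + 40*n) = 4*n^3 + 3*n^2 + 45*I*n^2 - 41*n + 3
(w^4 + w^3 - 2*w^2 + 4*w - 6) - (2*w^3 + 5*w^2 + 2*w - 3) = w^4 - w^3 - 7*w^2 + 2*w - 3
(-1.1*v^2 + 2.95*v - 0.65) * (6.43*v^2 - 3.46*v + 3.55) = -7.073*v^4 + 22.7745*v^3 - 18.2915*v^2 + 12.7215*v - 2.3075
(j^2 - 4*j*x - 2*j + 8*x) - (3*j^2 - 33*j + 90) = -2*j^2 - 4*j*x + 31*j + 8*x - 90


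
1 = 1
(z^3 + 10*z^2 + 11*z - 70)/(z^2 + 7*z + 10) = (z^2 + 5*z - 14)/(z + 2)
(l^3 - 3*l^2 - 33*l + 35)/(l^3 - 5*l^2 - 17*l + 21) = (l + 5)/(l + 3)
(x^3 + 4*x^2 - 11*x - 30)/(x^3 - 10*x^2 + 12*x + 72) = (x^2 + 2*x - 15)/(x^2 - 12*x + 36)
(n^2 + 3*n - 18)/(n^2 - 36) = (n - 3)/(n - 6)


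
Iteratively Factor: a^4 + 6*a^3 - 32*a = (a)*(a^3 + 6*a^2 - 32) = a*(a - 2)*(a^2 + 8*a + 16) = a*(a - 2)*(a + 4)*(a + 4)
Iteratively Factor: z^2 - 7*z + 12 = (z - 3)*(z - 4)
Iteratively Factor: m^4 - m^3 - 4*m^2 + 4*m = (m)*(m^3 - m^2 - 4*m + 4) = m*(m - 1)*(m^2 - 4) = m*(m - 2)*(m - 1)*(m + 2)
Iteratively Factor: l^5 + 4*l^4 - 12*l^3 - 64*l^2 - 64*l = (l + 2)*(l^4 + 2*l^3 - 16*l^2 - 32*l) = (l + 2)*(l + 4)*(l^3 - 2*l^2 - 8*l) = l*(l + 2)*(l + 4)*(l^2 - 2*l - 8) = l*(l + 2)^2*(l + 4)*(l - 4)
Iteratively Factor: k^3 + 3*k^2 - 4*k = (k - 1)*(k^2 + 4*k) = k*(k - 1)*(k + 4)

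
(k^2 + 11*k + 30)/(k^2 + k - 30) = (k + 5)/(k - 5)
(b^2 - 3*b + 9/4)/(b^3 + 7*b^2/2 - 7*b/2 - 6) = (b - 3/2)/(b^2 + 5*b + 4)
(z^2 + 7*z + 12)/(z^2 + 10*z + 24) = (z + 3)/(z + 6)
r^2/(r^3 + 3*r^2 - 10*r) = r/(r^2 + 3*r - 10)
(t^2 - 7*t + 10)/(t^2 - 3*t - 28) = (-t^2 + 7*t - 10)/(-t^2 + 3*t + 28)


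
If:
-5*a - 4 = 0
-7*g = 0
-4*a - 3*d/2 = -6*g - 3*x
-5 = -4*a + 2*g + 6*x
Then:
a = -4/5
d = -3/5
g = 0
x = -41/30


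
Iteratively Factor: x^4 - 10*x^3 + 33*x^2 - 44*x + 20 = (x - 1)*(x^3 - 9*x^2 + 24*x - 20) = (x - 5)*(x - 1)*(x^2 - 4*x + 4) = (x - 5)*(x - 2)*(x - 1)*(x - 2)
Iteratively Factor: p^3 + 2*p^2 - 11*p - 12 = (p - 3)*(p^2 + 5*p + 4) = (p - 3)*(p + 1)*(p + 4)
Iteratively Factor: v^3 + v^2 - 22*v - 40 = (v + 4)*(v^2 - 3*v - 10) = (v - 5)*(v + 4)*(v + 2)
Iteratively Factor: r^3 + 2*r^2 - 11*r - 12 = (r + 1)*(r^2 + r - 12) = (r - 3)*(r + 1)*(r + 4)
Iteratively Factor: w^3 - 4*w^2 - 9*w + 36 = (w - 3)*(w^2 - w - 12) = (w - 4)*(w - 3)*(w + 3)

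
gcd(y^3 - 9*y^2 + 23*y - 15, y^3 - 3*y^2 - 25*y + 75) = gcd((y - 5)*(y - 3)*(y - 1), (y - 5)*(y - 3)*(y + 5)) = y^2 - 8*y + 15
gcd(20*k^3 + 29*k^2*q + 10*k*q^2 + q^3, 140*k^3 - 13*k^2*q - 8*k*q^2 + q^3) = 4*k + q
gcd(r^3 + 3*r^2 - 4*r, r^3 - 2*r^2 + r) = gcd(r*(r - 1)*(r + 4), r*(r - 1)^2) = r^2 - r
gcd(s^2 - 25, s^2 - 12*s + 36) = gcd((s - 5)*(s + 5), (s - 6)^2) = 1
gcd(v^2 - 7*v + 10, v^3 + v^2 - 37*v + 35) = v - 5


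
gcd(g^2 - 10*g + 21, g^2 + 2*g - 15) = g - 3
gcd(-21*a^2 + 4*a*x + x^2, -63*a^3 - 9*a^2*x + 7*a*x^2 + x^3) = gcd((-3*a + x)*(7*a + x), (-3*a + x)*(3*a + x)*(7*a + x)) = -21*a^2 + 4*a*x + x^2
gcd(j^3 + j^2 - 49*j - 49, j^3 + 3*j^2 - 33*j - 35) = j^2 + 8*j + 7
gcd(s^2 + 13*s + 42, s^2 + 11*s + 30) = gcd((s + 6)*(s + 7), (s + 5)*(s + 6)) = s + 6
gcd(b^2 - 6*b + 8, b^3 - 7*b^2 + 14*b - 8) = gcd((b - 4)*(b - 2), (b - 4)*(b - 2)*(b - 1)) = b^2 - 6*b + 8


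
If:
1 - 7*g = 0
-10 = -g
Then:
No Solution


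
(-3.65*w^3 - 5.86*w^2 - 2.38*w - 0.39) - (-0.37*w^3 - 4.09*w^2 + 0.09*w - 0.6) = -3.28*w^3 - 1.77*w^2 - 2.47*w + 0.21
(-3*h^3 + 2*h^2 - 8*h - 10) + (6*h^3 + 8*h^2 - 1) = 3*h^3 + 10*h^2 - 8*h - 11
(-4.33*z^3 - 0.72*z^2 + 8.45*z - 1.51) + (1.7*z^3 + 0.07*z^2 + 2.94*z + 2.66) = -2.63*z^3 - 0.65*z^2 + 11.39*z + 1.15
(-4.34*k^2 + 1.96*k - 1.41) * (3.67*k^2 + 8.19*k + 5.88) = -15.9278*k^4 - 28.3514*k^3 - 14.6415*k^2 - 0.0230999999999995*k - 8.2908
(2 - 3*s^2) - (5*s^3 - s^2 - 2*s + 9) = -5*s^3 - 2*s^2 + 2*s - 7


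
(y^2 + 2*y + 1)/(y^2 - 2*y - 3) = (y + 1)/(y - 3)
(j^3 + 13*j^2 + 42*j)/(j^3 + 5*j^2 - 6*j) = (j + 7)/(j - 1)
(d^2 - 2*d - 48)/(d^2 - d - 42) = (d - 8)/(d - 7)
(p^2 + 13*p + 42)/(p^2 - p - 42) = (p + 7)/(p - 7)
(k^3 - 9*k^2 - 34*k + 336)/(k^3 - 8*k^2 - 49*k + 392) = (k + 6)/(k + 7)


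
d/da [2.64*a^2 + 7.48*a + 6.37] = 5.28*a + 7.48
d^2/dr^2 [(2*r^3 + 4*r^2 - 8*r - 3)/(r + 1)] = 2*(2*r^3 + 6*r^2 + 6*r + 9)/(r^3 + 3*r^2 + 3*r + 1)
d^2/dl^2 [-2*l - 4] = 0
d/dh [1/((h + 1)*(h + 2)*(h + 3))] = (-(h + 1)*(h + 2) - (h + 1)*(h + 3) - (h + 2)*(h + 3))/((h + 1)^2*(h + 2)^2*(h + 3)^2)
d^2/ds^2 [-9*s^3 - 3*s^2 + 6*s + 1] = -54*s - 6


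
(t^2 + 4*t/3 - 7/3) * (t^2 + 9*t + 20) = t^4 + 31*t^3/3 + 89*t^2/3 + 17*t/3 - 140/3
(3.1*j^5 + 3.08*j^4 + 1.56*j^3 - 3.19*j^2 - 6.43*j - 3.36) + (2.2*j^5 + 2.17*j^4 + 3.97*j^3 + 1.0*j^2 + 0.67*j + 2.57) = 5.3*j^5 + 5.25*j^4 + 5.53*j^3 - 2.19*j^2 - 5.76*j - 0.79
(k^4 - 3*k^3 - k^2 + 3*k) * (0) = 0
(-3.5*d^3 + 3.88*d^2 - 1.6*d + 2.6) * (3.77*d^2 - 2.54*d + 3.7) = -13.195*d^5 + 23.5176*d^4 - 28.8372*d^3 + 28.222*d^2 - 12.524*d + 9.62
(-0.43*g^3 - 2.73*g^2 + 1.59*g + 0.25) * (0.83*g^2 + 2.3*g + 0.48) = -0.3569*g^5 - 3.2549*g^4 - 5.1657*g^3 + 2.5541*g^2 + 1.3382*g + 0.12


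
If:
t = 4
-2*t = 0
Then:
No Solution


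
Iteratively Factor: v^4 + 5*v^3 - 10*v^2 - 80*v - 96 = (v + 3)*(v^3 + 2*v^2 - 16*v - 32) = (v - 4)*(v + 3)*(v^2 + 6*v + 8) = (v - 4)*(v + 2)*(v + 3)*(v + 4)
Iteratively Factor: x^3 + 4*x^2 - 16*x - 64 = (x + 4)*(x^2 - 16) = (x - 4)*(x + 4)*(x + 4)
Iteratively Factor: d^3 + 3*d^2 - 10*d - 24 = (d + 2)*(d^2 + d - 12) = (d + 2)*(d + 4)*(d - 3)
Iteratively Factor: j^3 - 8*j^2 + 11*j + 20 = (j - 5)*(j^2 - 3*j - 4) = (j - 5)*(j + 1)*(j - 4)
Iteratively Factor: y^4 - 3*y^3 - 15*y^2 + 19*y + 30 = (y - 5)*(y^3 + 2*y^2 - 5*y - 6) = (y - 5)*(y + 1)*(y^2 + y - 6) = (y - 5)*(y - 2)*(y + 1)*(y + 3)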